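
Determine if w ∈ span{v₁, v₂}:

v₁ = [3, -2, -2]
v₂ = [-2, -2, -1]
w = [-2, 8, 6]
Yes

Form the augmented matrix and row-reduce:
[v₁|v₂|w] = 
  [  3,  -2,  -2]
  [ -2,  -2,   8]
  [ -2,  -1,   6]
R2 → R2 + (2/3)·R1
R3 → R3 + (2/3)·R1
R3 → R3 - (7/10)·R2
REF = 
  [    3,    -2,    -2]
  [    0, -10/3,  20/3]
  [    0,     0,     0]

No row of the form [0 0 | nonzero], so the system is consistent. Back-substitution gives c₁ = -2, c₂ = -2: w = (-2)·v₁ + (-2)·v₂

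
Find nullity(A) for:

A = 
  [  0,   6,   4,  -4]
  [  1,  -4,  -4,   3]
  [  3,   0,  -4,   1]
nullity(A) = 2

Row reduce:
Swap R1 ↔ R2
R3 → R3 - (3)·R1
R3 → R3 - (2)·R2
REF = 
  [  1,  -4,  -4,   3]
  [  0,   6,   4,  -4]
  [  0,   0,   0,   0]
Pivot columns: 1, 2 → 2 pivots.
rank(A) = 2, so nullity(A) = 4 - 2 = 2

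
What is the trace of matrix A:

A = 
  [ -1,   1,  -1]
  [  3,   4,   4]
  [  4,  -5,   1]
4

tr(A) = -1 + 4 + 1 = 4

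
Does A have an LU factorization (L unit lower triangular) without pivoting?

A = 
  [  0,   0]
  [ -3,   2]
No.
A[1,1] = 0 but A[2,1] = -3 ≠ 0. Any LU with L unit lower triangular has (LU)[1,1] = U[1,1] and (LU)[2,1] = L[2,1]·U[1,1]; matching A forces U[1,1] = 0, which then forces (LU)[2,1] = 0 ≠ -3. A row swap (pivoting) is required.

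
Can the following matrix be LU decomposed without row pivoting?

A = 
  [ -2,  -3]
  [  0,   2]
Yes.
A[1,1] = -2 ≠ 0, so Gaussian elimination proceeds without a row swap: multiplier ℓ₂₁ = (0)/(-2) = 0, and U[2,2] = 2 - (0)(-3) = 2.
L = 
  [  1,   0]
  [  0,   1]
U = 
  [ -2,  -3]
  [  0,   2]
Check row 2 of LU: [(0)(-2), (0)(-3) + 2] = [0, 2] = row 2 of A ✓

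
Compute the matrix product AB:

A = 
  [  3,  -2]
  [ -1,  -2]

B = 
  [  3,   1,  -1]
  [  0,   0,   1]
A is 2×2 and B is 2×3, so AB is 2×3. Each entry is (row of A)·(column of B):
AB[1,1] = (3)(3) + (-2)(0) = 9
AB[1,2] = (3)(1) + (-2)(0) = 3
AB[1,3] = (3)(-1) + (-2)(1) = -5
AB[2,1] = (-1)(3) + (-2)(0) = -3
AB[2,2] = (-1)(1) + (-2)(0) = -1
AB[2,3] = (-1)(-1) + (-2)(1) = -1

AB = 
  [  9,   3,  -5]
  [ -3,  -1,  -1]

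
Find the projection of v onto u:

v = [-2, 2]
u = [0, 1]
v·u = (-2)(0) + (2)(1) = 2
u·u = (0)² + (1)² = 1
proj_u(v) = (v·u / u·u) × u = (2/1) × u = (2) × u

proj_u(v) = [0, 2]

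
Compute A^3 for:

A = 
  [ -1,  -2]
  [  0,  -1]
A^3 = 
  [ -1,  -6]
  [  0,  -1]

A² = A·A:
A²[1,1] = (-1)(-1) + (-2)(0) = 1
A²[1,2] = (-1)(-2) + (-2)(-1) = 4
A²[2,1] = (0)(-1) + (-1)(0) = 0
A²[2,2] = (0)(-2) + (-1)(-1) = 1
A² = 
  [  1,   4]
  [  0,   1]

A^3 = A^2·A:
A^3[1,1] = (1)(-1) + (4)(0) = -1
A^3[1,2] = (1)(-2) + (4)(-1) = -6
A^3[2,1] = (0)(-1) + (1)(0) = 0
A^3[2,2] = (0)(-2) + (1)(-1) = -1
A^3 = 
  [ -1,  -6]
  [  0,  -1]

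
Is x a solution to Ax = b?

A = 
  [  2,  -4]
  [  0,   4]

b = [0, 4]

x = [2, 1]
Yes

Ax = [0, 4] = b ✓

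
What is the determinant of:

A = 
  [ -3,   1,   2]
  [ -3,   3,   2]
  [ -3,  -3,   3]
Cofactor expansion along row 1:
det(A) = (-3)·((3)(3) - (2)(-3)) - (1)·((-3)(3) - (2)(-3)) + (2)·((-3)(-3) - (3)(-3))
  = (-3)(15) - (1)(-3) + (2)(18)
  = -6

det(A) = -6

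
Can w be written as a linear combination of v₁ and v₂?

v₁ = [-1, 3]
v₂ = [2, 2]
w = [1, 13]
Yes

Form the augmented matrix and row-reduce:
[v₁|v₂|w] = 
  [ -1,   2,   1]
  [  3,   2,  13]
R2 → R2 + (3)·R1
REF = 
  [ -1,   2,   1]
  [  0,   8,  16]

No row of the form [0 0 | nonzero], so the system is consistent. Back-substitution gives c₁ = 3, c₂ = 2: w = (3)·v₁ + (2)·v₂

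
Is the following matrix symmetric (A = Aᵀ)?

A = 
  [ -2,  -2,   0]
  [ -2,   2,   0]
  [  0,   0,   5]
Yes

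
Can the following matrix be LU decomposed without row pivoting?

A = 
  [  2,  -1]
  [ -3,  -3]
Yes.
A[1,1] = 2 ≠ 0, so Gaussian elimination proceeds without a row swap: multiplier ℓ₂₁ = (-3)/(2) = -3/2, and U[2,2] = -3 - (-3/2)(-1) = -9/2.
L = 
  [   1,    0]
  [-3/2,    1]
U = 
  [   2,   -1]
  [   0, -9/2]
Check row 2 of LU: [(-3/2)(2), (-3/2)(-1) + (-9/2)] = [-3, -3] = row 2 of A ✓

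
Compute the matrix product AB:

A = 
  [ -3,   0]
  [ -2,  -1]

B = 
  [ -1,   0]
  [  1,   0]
AB = 
  [  3,   0]
  [  1,   0]

A is 2×2 and B is 2×2, so AB is 2×2. Each entry is (row of A)·(column of B):
AB[1,1] = (-3)(-1) + (0)(1) = 3
AB[1,2] = (-3)(0) + (0)(0) = 0
AB[2,1] = (-2)(-1) + (-1)(1) = 1
AB[2,2] = (-2)(0) + (-1)(0) = 0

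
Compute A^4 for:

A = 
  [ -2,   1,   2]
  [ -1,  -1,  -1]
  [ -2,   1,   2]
A^4 = 
  [ -3,   3,   5]
  [ -7,  -1,   1]
  [ -3,   3,   5]

A² = A·A:
A²[1,1] = (-2)(-2) + (1)(-1) + (2)(-2) = -1
A²[1,2] = (-2)(1) + (1)(-1) + (2)(1) = -1
A²[1,3] = (-2)(2) + (1)(-1) + (2)(2) = -1
A²[2,1] = (-1)(-2) + (-1)(-1) + (-1)(-2) = 5
A²[2,2] = (-1)(1) + (-1)(-1) + (-1)(1) = -1
A²[2,3] = (-1)(2) + (-1)(-1) + (-1)(2) = -3
A²[3,1] = (-2)(-2) + (1)(-1) + (2)(-2) = -1
A²[3,2] = (-2)(1) + (1)(-1) + (2)(1) = -1
A²[3,3] = (-2)(2) + (1)(-1) + (2)(2) = -1
A² = 
  [ -1,  -1,  -1]
  [  5,  -1,  -3]
  [ -1,  -1,  -1]

A^3 = A^2·A:
A^3[1,1] = (-1)(-2) + (-1)(-1) + (-1)(-2) = 5
A^3[1,2] = (-1)(1) + (-1)(-1) + (-1)(1) = -1
A^3[1,3] = (-1)(2) + (-1)(-1) + (-1)(2) = -3
A^3[2,1] = (5)(-2) + (-1)(-1) + (-3)(-2) = -3
A^3[2,2] = (5)(1) + (-1)(-1) + (-3)(1) = 3
A^3[2,3] = (5)(2) + (-1)(-1) + (-3)(2) = 5
A^3[3,1] = (-1)(-2) + (-1)(-1) + (-1)(-2) = 5
A^3[3,2] = (-1)(1) + (-1)(-1) + (-1)(1) = -1
A^3[3,3] = (-1)(2) + (-1)(-1) + (-1)(2) = -3
A^3 = 
  [  5,  -1,  -3]
  [ -3,   3,   5]
  [  5,  -1,  -3]

A^4 = A^3·A:
A^4[1,1] = (5)(-2) + (-1)(-1) + (-3)(-2) = -3
A^4[1,2] = (5)(1) + (-1)(-1) + (-3)(1) = 3
A^4[1,3] = (5)(2) + (-1)(-1) + (-3)(2) = 5
A^4[2,1] = (-3)(-2) + (3)(-1) + (5)(-2) = -7
A^4[2,2] = (-3)(1) + (3)(-1) + (5)(1) = -1
A^4[2,3] = (-3)(2) + (3)(-1) + (5)(2) = 1
A^4[3,1] = (5)(-2) + (-1)(-1) + (-3)(-2) = -3
A^4[3,2] = (5)(1) + (-1)(-1) + (-3)(1) = 3
A^4[3,3] = (5)(2) + (-1)(-1) + (-3)(2) = 5
A^4 = 
  [ -3,   3,   5]
  [ -7,  -1,   1]
  [ -3,   3,   5]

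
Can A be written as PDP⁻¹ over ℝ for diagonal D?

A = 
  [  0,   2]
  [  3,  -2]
Yes

tr(A) = -2, det(A) = -6
Characteristic polynomial: λ² - tr(A)λ + det(A) = λ² + 2λ - 6
λ² + 2λ - 6 = 0  ⇒  λ = (-2 ± √((2)² - 4·(-6)))/2 = (-2 ± √(28))/2
  = -1 + √7,  -1 - √7
Eigenvalues: -1 + √7, -1 - √7  (≈ 1.646, -3.646)
The two irrational eigenvalues are distinct (simple), so each has alg. mult. = geom. mult. = 1.
Sum of geometric multiplicities equals n, so A has n independent eigenvectors.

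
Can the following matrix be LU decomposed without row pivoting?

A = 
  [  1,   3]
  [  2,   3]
Yes.
A[1,1] = 1 ≠ 0, so Gaussian elimination proceeds without a row swap: multiplier ℓ₂₁ = (2)/(1) = 2, and U[2,2] = 3 - (2)(3) = -3.
L = 
  [  1,   0]
  [  2,   1]
U = 
  [  1,   3]
  [  0,  -3]
Check row 2 of LU: [(2)(1), (2)(3) + (-3)] = [2, 3] = row 2 of A ✓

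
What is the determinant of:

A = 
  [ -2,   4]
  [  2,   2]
-12

For a 2×2 matrix, det = ad - bc = (-2)(2) - (4)(2) = -12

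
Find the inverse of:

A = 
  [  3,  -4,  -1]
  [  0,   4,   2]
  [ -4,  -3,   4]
det(A) = (3)·((4)(4) - (2)(-3)) - (-4)·((0)(4) - (2)(-4)) + (-1)·((0)(-3) - (4)(-4))
  = (3)(22) - (-4)(8) + (-1)(16)
  = 82
det(A) = 82 ≠ 0, so A is invertible.

Cofactors Cᵢⱼ = (-1)ⁱ⁺ʲ·Mᵢⱼ:
C = 
  [ 22,  -8,  16]
  [ 19,   8,  25]
  [ -4,  -6,  12]

adj(A) = Cᵀ:
adj(A) = 
  [ 22,  19,  -4]
  [ -8,   8,  -6]
  [ 16,  25,  12]

A⁻¹ = (1/82) · adj(A):
A⁻¹ = 
  [11/41, 19/82, -2/41]
  [-4/41,  4/41, -3/41]
  [ 8/41, 25/82,  6/41]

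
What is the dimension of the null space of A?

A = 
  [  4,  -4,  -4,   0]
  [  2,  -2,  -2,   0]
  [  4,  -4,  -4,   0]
nullity(A) = 3

Row reduce:
R2 → R2 - (1/2)·R1
R3 → R3 - (1)·R1
REF = 
  [  4,  -4,  -4,   0]
  [  0,   0,   0,   0]
  [  0,   0,   0,   0]
Pivot columns: 1 → 1 pivot.
rank(A) = 1, so nullity(A) = 4 - 1 = 3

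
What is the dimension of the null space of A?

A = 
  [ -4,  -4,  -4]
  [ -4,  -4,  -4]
nullity(A) = 2

Row reduce:
R2 → R2 - (1)·R1
REF = 
  [ -4,  -4,  -4]
  [  0,   0,   0]
Pivot columns: 1 → 1 pivot.
rank(A) = 1, so nullity(A) = 3 - 1 = 2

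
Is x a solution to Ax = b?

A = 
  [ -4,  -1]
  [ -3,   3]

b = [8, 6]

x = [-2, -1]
No

Ax = [9, 3] ≠ b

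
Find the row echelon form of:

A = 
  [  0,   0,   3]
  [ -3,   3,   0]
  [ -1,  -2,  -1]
Row operations:
Swap R1 ↔ R2
R3 → R3 - (1/3)·R1
Swap R2 ↔ R3

Resulting echelon form:
REF = 
  [ -3,   3,   0]
  [  0,  -3,  -1]
  [  0,   0,   3]

Rank = 3 (number of non-zero pivot rows).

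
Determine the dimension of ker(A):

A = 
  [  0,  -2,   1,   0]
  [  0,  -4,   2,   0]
nullity(A) = 3

Row reduce:
R2 → R2 - (2)·R1
REF = 
  [  0,  -2,   1,   0]
  [  0,   0,   0,   0]
Pivot columns: 2 → 1 pivot.
rank(A) = 1, so nullity(A) = 4 - 1 = 3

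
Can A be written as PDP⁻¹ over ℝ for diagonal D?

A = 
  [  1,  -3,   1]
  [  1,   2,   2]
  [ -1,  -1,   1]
No

Characteristic polynomial: det(λI - A) = λ³ - 4λ² + 11λ - 14
Testing integer divisors of the constant term: p(2) = 0, so (λ - 2) is a factor:
p(λ) = (λ - 2)(λ² - 2λ + 7)
λ² - 2λ + 7 = 0  ⇒  λ = (2 ± √((-2)² - 4·(7)))/2 = (2 ± √(-24))/2
  = 1 + i√6,  1 - i√6
Eigenvalues: 2, 1 + i√6, 1 - i√6  (≈ 2, 1 + 2.449i, 1 - 2.449i)
Has complex eigenvalues (not diagonalizable over ℝ).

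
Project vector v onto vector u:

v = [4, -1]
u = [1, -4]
v·u = (4)(1) + (-1)(-4) = 8
u·u = (1)² + (-4)² = 17
proj_u(v) = (v·u / u·u) × u = (8/17) × u

proj_u(v) = [8/17, -32/17]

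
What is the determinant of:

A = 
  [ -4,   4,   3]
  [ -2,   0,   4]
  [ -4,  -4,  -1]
-112

Cofactor expansion along row 1:
det(A) = (-4)·((0)(-1) - (4)(-4)) - (4)·((-2)(-1) - (4)(-4)) + (3)·((-2)(-4) - (0)(-4))
  = (-4)(16) - (4)(18) + (3)(8)
  = -112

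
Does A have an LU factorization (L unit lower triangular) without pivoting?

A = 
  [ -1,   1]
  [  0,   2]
Yes.
A[1,1] = -1 ≠ 0, so Gaussian elimination proceeds without a row swap: multiplier ℓ₂₁ = (0)/(-1) = 0, and U[2,2] = 2 - (0)(1) = 2.
L = 
  [  1,   0]
  [  0,   1]
U = 
  [ -1,   1]
  [  0,   2]
Check row 2 of LU: [(0)(-1), (0)(1) + 2] = [0, 2] = row 2 of A ✓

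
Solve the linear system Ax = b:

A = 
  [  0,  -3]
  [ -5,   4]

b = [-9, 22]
Row reduce the augmented matrix [A|b]:
Swap R1 ↔ R2
REF = 
  [ -5,   4,  22]
  [  0,  -3,  -9]

Back-substitution:
x₂ = (-9) / (-3) = 3
x₁ = (22 - (4)(3)) / (-5) = -2

x = [-2, 3]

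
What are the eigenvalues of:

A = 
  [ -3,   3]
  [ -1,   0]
λ = (-3 + i√3)/2, (-3 - i√3)/2  (≈ -1.5 + 0.866i, -1.5 - 0.866i)

tr(A) = -3, det(A) = 3
Characteristic polynomial: λ² - tr(A)λ + det(A) = λ² + 3λ + 3
λ² + 3λ + 3 = 0  ⇒  λ = (-3 ± √((3)² - 4·(3)))/2 = (-3 ± √(-3))/2
  = (-3 + i√3)/2,  (-3 - i√3)/2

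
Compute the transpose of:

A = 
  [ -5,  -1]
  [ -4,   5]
Aᵀ = 
  [ -5,  -4]
  [ -1,   5]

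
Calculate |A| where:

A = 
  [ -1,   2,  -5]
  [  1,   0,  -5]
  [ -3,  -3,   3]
Cofactor expansion along row 1:
det(A) = (-1)·((0)(3) - (-5)(-3)) - (2)·((1)(3) - (-5)(-3)) + (-5)·((1)(-3) - (0)(-3))
  = (-1)(-15) - (2)(-12) + (-5)(-3)
  = 54

det(A) = 54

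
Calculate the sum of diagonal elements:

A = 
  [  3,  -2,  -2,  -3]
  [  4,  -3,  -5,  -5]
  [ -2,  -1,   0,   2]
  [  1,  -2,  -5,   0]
0

tr(A) = 3 + -3 + 0 + 0 = 0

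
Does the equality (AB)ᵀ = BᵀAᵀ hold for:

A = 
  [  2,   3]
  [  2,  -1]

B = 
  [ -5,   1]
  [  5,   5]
Yes

(AB)ᵀ = 
  [  5, -15]
  [ 17,  -3]

BᵀAᵀ = 
  [  5, -15]
  [ 17,  -3]

Both sides are equal — this is the standard identity (AB)ᵀ = BᵀAᵀ, which holds for all A, B.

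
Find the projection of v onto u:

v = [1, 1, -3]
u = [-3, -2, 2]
v·u = (1)(-3) + (1)(-2) + (-3)(2) = -11
u·u = (-3)² + (-2)² + (2)² = 17
proj_u(v) = (v·u / u·u) × u = (-11/17) × u

proj_u(v) = [33/17, 22/17, -22/17]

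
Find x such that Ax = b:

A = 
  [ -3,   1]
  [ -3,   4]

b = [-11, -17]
x = [3, -2]

Row reduce the augmented matrix [A|b]:
R2 → R2 - (1)·R1
REF = 
  [ -3,   1, -11]
  [  0,   3,  -6]

Back-substitution:
x₂ = (-6) / 3 = -2
x₁ = (-11 - (1)(-2)) / (-3) = 3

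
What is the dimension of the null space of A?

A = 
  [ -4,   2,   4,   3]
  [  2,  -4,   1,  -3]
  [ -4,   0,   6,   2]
nullity(A) = 2

Row reduce:
R2 → R2 + (1/2)·R1
R3 → R3 - (1)·R1
R3 → R3 - (2/3)·R2
REF = 
  [  -4,    2,    4,    3]
  [   0,   -3,    3, -3/2]
  [   0,    0,    0,    0]
Pivot columns: 1, 2 → 2 pivots.
rank(A) = 2, so nullity(A) = 4 - 2 = 2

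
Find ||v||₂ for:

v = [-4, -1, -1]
4.243

||v||₂ = √((-4)² + (-1)² + (-1)²) = √18 = 4.243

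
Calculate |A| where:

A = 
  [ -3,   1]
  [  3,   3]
-12

For a 2×2 matrix, det = ad - bc = (-3)(3) - (1)(3) = -12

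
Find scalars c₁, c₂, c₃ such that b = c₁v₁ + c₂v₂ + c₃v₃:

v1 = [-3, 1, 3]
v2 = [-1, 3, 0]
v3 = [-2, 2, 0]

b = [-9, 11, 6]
c1 = 2, c2 = 3, c3 = 0

b = 2·v1 + 3·v2 + 0·v3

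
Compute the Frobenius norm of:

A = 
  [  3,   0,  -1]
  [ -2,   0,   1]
||A||_F = 3.873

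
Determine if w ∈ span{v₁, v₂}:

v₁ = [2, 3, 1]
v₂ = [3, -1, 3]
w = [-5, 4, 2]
No

Form the augmented matrix and row-reduce:
[v₁|v₂|w] = 
  [  2,   3,  -5]
  [  3,  -1,   4]
  [  1,   3,   2]
R2 → R2 - (3/2)·R1
R3 → R3 - (1/2)·R1
R3 → R3 + (3/11)·R2
REF = 
  [    2,     3,    -5]
  [    0, -11/2,  23/2]
  [    0,     0, 84/11]

Row 3 reads [0 0 | 84/11], i.e. 0 = 84/11, so the system is inconsistent and w ∉ span{v₁, v₂}.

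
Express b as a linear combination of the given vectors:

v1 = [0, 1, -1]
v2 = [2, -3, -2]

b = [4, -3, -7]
c1 = 3, c2 = 2

b = 3·v1 + 2·v2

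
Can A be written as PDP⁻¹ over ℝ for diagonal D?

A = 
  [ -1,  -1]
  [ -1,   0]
Yes

tr(A) = -1, det(A) = -1
Characteristic polynomial: λ² - tr(A)λ + det(A) = λ² + λ - 1
λ² + λ - 1 = 0  ⇒  λ = (-1 ± √((1)² - 4·(-1)))/2 = (-1 ± √(5))/2
  = (-1 + √5)/2,  (-1 - √5)/2
Eigenvalues: (-1 + √5)/2, (-1 - √5)/2  (≈ 0.618, -1.618)
The two irrational eigenvalues are distinct (simple), so each has alg. mult. = geom. mult. = 1.
Sum of geometric multiplicities equals n, so A has n independent eigenvectors.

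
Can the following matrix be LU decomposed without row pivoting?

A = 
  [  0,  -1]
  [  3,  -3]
No.
A[1,1] = 0 but A[2,1] = 3 ≠ 0. Any LU with L unit lower triangular has (LU)[1,1] = U[1,1] and (LU)[2,1] = L[2,1]·U[1,1]; matching A forces U[1,1] = 0, which then forces (LU)[2,1] = 0 ≠ 3. A row swap (pivoting) is required.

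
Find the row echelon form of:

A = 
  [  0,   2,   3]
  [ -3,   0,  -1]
Row operations:
Swap R1 ↔ R2

Resulting echelon form:
REF = 
  [ -3,   0,  -1]
  [  0,   2,   3]

Rank = 2 (number of non-zero pivot rows).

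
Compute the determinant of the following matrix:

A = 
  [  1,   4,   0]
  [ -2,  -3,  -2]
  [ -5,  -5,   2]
Cofactor expansion along row 1:
det(A) = (1)·((-3)(2) - (-2)(-5)) - (4)·((-2)(2) - (-2)(-5)) + (0)·((-2)(-5) - (-3)(-5))
  = (1)(-16) - (4)(-14) + (0)(-5)
  = 40

det(A) = 40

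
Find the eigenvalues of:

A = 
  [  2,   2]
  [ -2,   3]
tr(A) = 5, det(A) = 10
Characteristic polynomial: λ² - tr(A)λ + det(A) = λ² - 5λ + 10
λ² - 5λ + 10 = 0  ⇒  λ = (5 ± √((-5)² - 4·(10)))/2 = (5 ± √(-15))/2
  = (5 + i√15)/2,  (5 - i√15)/2

λ = (5 + i√15)/2, (5 - i√15)/2  (≈ 2.5 + 1.936i, 2.5 - 1.936i)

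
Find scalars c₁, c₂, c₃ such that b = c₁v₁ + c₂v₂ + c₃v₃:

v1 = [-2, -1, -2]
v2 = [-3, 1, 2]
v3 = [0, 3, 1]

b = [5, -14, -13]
c1 = 2, c2 = -3, c3 = -3

b = 2·v1 + -3·v2 + -3·v3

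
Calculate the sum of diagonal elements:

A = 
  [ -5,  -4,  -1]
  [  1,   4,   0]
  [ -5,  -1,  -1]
-2

tr(A) = -5 + 4 + -1 = -2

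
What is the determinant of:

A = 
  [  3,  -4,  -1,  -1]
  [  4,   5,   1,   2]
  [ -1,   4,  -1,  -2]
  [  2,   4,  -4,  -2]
-270

Cofactor expansion along row 1: det(A) = a₁₁M₁₁ - a₁₂M₁₂ + a₁₃M₁₃ - a₁₄M₁₄

M₁₁ = det[[5, 1, 2]; [4, -1, -2]; [4, -4, -2]]
  = (5)·((-1)(-2) - (-2)(-4)) - (1)·((4)(-2) - (-2)(4)) + (2)·((4)(-4) - (-1)(4))
  = (5)(-6) - (1)(0) + (2)(-12)
  = -54
M₁₂ = det[[4, 1, 2]; [-1, -1, -2]; [2, -4, -2]]
  = (4)·((-1)(-2) - (-2)(-4)) - (1)·((-1)(-2) - (-2)(2)) + (2)·((-1)(-4) - (-1)(2))
  = (4)(-6) - (1)(6) + (2)(6)
  = -18
M₁₃ = det[[4, 5, 2]; [-1, 4, -2]; [2, 4, -2]]
  = (4)·((4)(-2) - (-2)(4)) - (5)·((-1)(-2) - (-2)(2)) + (2)·((-1)(4) - (4)(2))
  = (4)(0) - (5)(6) + (2)(-12)
  = -54
M₁₄ = det[[4, 5, 1]; [-1, 4, -1]; [2, 4, -4]]
  = (4)·((4)(-4) - (-1)(4)) - (5)·((-1)(-4) - (-1)(2)) + (1)·((-1)(4) - (4)(2))
  = (4)(-12) - (5)(6) + (1)(-12)
  = -90

det(A) = (3)(-54) - (-4)(-18) + (-1)(-54) - (-1)(-90) = -270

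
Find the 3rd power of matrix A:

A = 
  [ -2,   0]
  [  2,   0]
A^3 = 
  [ -8,   0]
  [  8,   0]

A² = A·A:
A²[1,1] = (-2)(-2) + (0)(2) = 4
A²[1,2] = (-2)(0) + (0)(0) = 0
A²[2,1] = (2)(-2) + (0)(2) = -4
A²[2,2] = (2)(0) + (0)(0) = 0
A² = 
  [  4,   0]
  [ -4,   0]

A^3 = A^2·A:
A^3[1,1] = (4)(-2) + (0)(2) = -8
A^3[1,2] = (4)(0) + (0)(0) = 0
A^3[2,1] = (-4)(-2) + (0)(2) = 8
A^3[2,2] = (-4)(0) + (0)(0) = 0
A^3 = 
  [ -8,   0]
  [  8,   0]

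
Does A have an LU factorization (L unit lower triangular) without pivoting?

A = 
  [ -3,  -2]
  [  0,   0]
Yes.
A[1,1] = -3 ≠ 0, so Gaussian elimination proceeds without a row swap: multiplier ℓ₂₁ = (0)/(-3) = 0, and U[2,2] = 0 - (0)(-2) = 0.
L = 
  [  1,   0]
  [  0,   1]
U = 
  [ -3,  -2]
  [  0,   0]
Check row 2 of LU: [(0)(-3), (0)(-2) + 0] = [0, 0] = row 2 of A ✓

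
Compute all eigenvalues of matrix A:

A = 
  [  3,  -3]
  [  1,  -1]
λ = 2, 0

tr(A) = 2, det(A) = 0
Characteristic polynomial: λ² - tr(A)λ + det(A) = λ² - 2λ
λ² - 2λ = λ(λ - 2)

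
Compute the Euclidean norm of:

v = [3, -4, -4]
6.403

||v||₂ = √((3)² + (-4)² + (-4)²) = √41 = 6.403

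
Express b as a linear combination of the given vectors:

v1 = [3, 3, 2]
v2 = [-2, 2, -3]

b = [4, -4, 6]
c1 = 0, c2 = -2

b = 0·v1 + -2·v2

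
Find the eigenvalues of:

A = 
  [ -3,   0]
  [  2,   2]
tr(A) = -1, det(A) = -6
Characteristic polynomial: λ² - tr(A)λ + det(A) = λ² + λ - 6
λ² + λ - 6 = (λ + 3)(λ - 2)

λ = 2, -3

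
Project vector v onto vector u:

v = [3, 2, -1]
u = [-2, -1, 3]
proj_u(v) = [11/7, 11/14, -33/14]

v·u = (3)(-2) + (2)(-1) + (-1)(3) = -11
u·u = (-2)² + (-1)² + (3)² = 14
proj_u(v) = (v·u / u·u) × u = (-11/14) × u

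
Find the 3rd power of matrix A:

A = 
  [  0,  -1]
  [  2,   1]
A^3 = 
  [ -2,   1]
  [ -2,  -3]

A² = A·A:
A²[1,1] = (0)(0) + (-1)(2) = -2
A²[1,2] = (0)(-1) + (-1)(1) = -1
A²[2,1] = (2)(0) + (1)(2) = 2
A²[2,2] = (2)(-1) + (1)(1) = -1
A² = 
  [ -2,  -1]
  [  2,  -1]

A^3 = A^2·A:
A^3[1,1] = (-2)(0) + (-1)(2) = -2
A^3[1,2] = (-2)(-1) + (-1)(1) = 1
A^3[2,1] = (2)(0) + (-1)(2) = -2
A^3[2,2] = (2)(-1) + (-1)(1) = -3
A^3 = 
  [ -2,   1]
  [ -2,  -3]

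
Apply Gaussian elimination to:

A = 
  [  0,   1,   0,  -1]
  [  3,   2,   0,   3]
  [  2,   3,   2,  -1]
Row operations:
Swap R1 ↔ R2
R3 → R3 - (2/3)·R1
R3 → R3 - (5/3)·R2

Resulting echelon form:
REF = 
  [   3,    2,    0,    3]
  [   0,    1,    0,   -1]
  [   0,    0,    2, -4/3]

Rank = 3 (number of non-zero pivot rows).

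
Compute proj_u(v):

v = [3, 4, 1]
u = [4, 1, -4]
proj_u(v) = [16/11, 4/11, -16/11]

v·u = (3)(4) + (4)(1) + (1)(-4) = 12
u·u = (4)² + (1)² + (-4)² = 33
proj_u(v) = (v·u / u·u) × u = (12/33) × u = (4/11) × u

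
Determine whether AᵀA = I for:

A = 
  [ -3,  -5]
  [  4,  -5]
No

AᵀA = 
  [ 25,  -5]
  [ -5,  50]
≠ I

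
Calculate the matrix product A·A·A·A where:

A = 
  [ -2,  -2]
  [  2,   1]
A² = A·A:
A²[1,1] = (-2)(-2) + (-2)(2) = 0
A²[1,2] = (-2)(-2) + (-2)(1) = 2
A²[2,1] = (2)(-2) + (1)(2) = -2
A²[2,2] = (2)(-2) + (1)(1) = -3
A² = 
  [  0,   2]
  [ -2,  -3]

A^3 = A^2·A:
A^3[1,1] = (0)(-2) + (2)(2) = 4
A^3[1,2] = (0)(-2) + (2)(1) = 2
A^3[2,1] = (-2)(-2) + (-3)(2) = -2
A^3[2,2] = (-2)(-2) + (-3)(1) = 1
A^3 = 
  [  4,   2]
  [ -2,   1]

A^4 = A^3·A:
A^4[1,1] = (4)(-2) + (2)(2) = -4
A^4[1,2] = (4)(-2) + (2)(1) = -6
A^4[2,1] = (-2)(-2) + (1)(2) = 6
A^4[2,2] = (-2)(-2) + (1)(1) = 5
A^4 = 
  [ -4,  -6]
  [  6,   5]

Therefore
A^4 = 
  [ -4,  -6]
  [  6,   5]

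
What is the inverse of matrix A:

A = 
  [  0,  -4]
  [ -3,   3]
det(A) = (0)(3) - (-4)(-3) = -12
For a 2×2 matrix, A⁻¹ = (1/det(A)) · [[d, -b], [-c, a]]
    = (-1/12) · [[3, 4], [3, 0]]

A⁻¹ = 
  [-1/4, -1/3]
  [-1/4,    0]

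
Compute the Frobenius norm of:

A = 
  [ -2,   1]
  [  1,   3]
||A||_F = 3.873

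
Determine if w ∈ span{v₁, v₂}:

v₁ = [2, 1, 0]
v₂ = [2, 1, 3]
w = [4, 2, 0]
Yes

Form the augmented matrix and row-reduce:
[v₁|v₂|w] = 
  [  2,   2,   4]
  [  1,   1,   2]
  [  0,   3,   0]
R2 → R2 - (1/2)·R1
Swap R2 ↔ R3
REF = 
  [  2,   2,   4]
  [  0,   3,   0]
  [  0,   0,   0]

No row of the form [0 0 | nonzero], so the system is consistent. Back-substitution gives c₁ = 2, c₂ = 0: w = (2)·v₁ + (0)·v₂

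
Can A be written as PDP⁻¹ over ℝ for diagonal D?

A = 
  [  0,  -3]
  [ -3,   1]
Yes

tr(A) = 1, det(A) = -9
Characteristic polynomial: λ² - tr(A)λ + det(A) = λ² - λ - 9
λ² - λ - 9 = 0  ⇒  λ = (1 ± √((-1)² - 4·(-9)))/2 = (1 ± √(37))/2
  = (1 + √37)/2,  (1 - √37)/2
Eigenvalues: (1 + √37)/2, (1 - √37)/2  (≈ 3.541, -2.541)
The two irrational eigenvalues are distinct (simple), so each has alg. mult. = geom. mult. = 1.
Sum of geometric multiplicities equals n, so A has n independent eigenvectors.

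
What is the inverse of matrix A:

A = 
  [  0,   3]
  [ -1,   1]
det(A) = (0)(1) - (3)(-1) = 3
For a 2×2 matrix, A⁻¹ = (1/det(A)) · [[d, -b], [-c, a]]
    = (1/3) · [[1, -3], [1, 0]]

A⁻¹ = 
  [1/3,  -1]
  [1/3,   0]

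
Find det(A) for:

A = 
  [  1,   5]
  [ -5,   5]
30

For a 2×2 matrix, det = ad - bc = (1)(5) - (5)(-5) = 30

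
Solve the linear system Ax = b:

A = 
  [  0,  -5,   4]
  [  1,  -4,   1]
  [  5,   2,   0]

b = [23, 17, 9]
x = [3, -3, 2]

Row reduce the augmented matrix [A|b]:
Swap R1 ↔ R2
R3 → R3 - (5)·R1
R3 → R3 + (22/5)·R2
REF = 
  [    1,    -4,     1,    17]
  [    0,    -5,     4,    23]
  [    0,     0,  63/5, 126/5]

Back-substitution:
x₃ = (126/5) / (63/5) = 2
x₂ = (23 - (4)(2)) / (-5) = -3
x₁ = (17 - (-4)(-3) - (1)(2)) / 1 = 3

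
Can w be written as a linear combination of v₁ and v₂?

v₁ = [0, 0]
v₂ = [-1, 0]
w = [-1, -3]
No

Form the augmented matrix and row-reduce:
[v₁|v₂|w] = 
  [  0,  -1,  -1]
  [  0,   0,  -3]
(already in echelon form — no row operations needed)

Row 2 reads [0 0 | -3], i.e. 0 = -3, so the system is inconsistent and w ∉ span{v₁, v₂}.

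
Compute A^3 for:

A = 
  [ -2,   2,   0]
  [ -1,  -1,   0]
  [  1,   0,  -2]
A² = A·A:
A²[1,1] = (-2)(-2) + (2)(-1) + (0)(1) = 2
A²[1,2] = (-2)(2) + (2)(-1) + (0)(0) = -6
A²[1,3] = (-2)(0) + (2)(0) + (0)(-2) = 0
A²[2,1] = (-1)(-2) + (-1)(-1) + (0)(1) = 3
A²[2,2] = (-1)(2) + (-1)(-1) + (0)(0) = -1
A²[2,3] = (-1)(0) + (-1)(0) + (0)(-2) = 0
A²[3,1] = (1)(-2) + (0)(-1) + (-2)(1) = -4
A²[3,2] = (1)(2) + (0)(-1) + (-2)(0) = 2
A²[3,3] = (1)(0) + (0)(0) + (-2)(-2) = 4
A² = 
  [  2,  -6,   0]
  [  3,  -1,   0]
  [ -4,   2,   4]

A^3 = A^2·A:
A^3[1,1] = (2)(-2) + (-6)(-1) + (0)(1) = 2
A^3[1,2] = (2)(2) + (-6)(-1) + (0)(0) = 10
A^3[1,3] = (2)(0) + (-6)(0) + (0)(-2) = 0
A^3[2,1] = (3)(-2) + (-1)(-1) + (0)(1) = -5
A^3[2,2] = (3)(2) + (-1)(-1) + (0)(0) = 7
A^3[2,3] = (3)(0) + (-1)(0) + (0)(-2) = 0
A^3[3,1] = (-4)(-2) + (2)(-1) + (4)(1) = 10
A^3[3,2] = (-4)(2) + (2)(-1) + (4)(0) = -10
A^3[3,3] = (-4)(0) + (2)(0) + (4)(-2) = -8
A^3 = 
  [  2,  10,   0]
  [ -5,   7,   0]
  [ 10, -10,  -8]

Therefore
A^3 = 
  [  2,  10,   0]
  [ -5,   7,   0]
  [ 10, -10,  -8]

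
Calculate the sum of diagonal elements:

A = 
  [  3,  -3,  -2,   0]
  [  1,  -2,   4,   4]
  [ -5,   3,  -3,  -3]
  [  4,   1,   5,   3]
1

tr(A) = 3 + -2 + -3 + 3 = 1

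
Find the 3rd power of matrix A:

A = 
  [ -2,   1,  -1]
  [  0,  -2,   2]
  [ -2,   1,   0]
A² = A·A:
A²[1,1] = (-2)(-2) + (1)(0) + (-1)(-2) = 6
A²[1,2] = (-2)(1) + (1)(-2) + (-1)(1) = -5
A²[1,3] = (-2)(-1) + (1)(2) + (-1)(0) = 4
A²[2,1] = (0)(-2) + (-2)(0) + (2)(-2) = -4
A²[2,2] = (0)(1) + (-2)(-2) + (2)(1) = 6
A²[2,3] = (0)(-1) + (-2)(2) + (2)(0) = -4
A²[3,1] = (-2)(-2) + (1)(0) + (0)(-2) = 4
A²[3,2] = (-2)(1) + (1)(-2) + (0)(1) = -4
A²[3,3] = (-2)(-1) + (1)(2) + (0)(0) = 4
A² = 
  [  6,  -5,   4]
  [ -4,   6,  -4]
  [  4,  -4,   4]

A^3 = A^2·A:
A^3[1,1] = (6)(-2) + (-5)(0) + (4)(-2) = -20
A^3[1,2] = (6)(1) + (-5)(-2) + (4)(1) = 20
A^3[1,3] = (6)(-1) + (-5)(2) + (4)(0) = -16
A^3[2,1] = (-4)(-2) + (6)(0) + (-4)(-2) = 16
A^3[2,2] = (-4)(1) + (6)(-2) + (-4)(1) = -20
A^3[2,3] = (-4)(-1) + (6)(2) + (-4)(0) = 16
A^3[3,1] = (4)(-2) + (-4)(0) + (4)(-2) = -16
A^3[3,2] = (4)(1) + (-4)(-2) + (4)(1) = 16
A^3[3,3] = (4)(-1) + (-4)(2) + (4)(0) = -12
A^3 = 
  [-20,  20, -16]
  [ 16, -20,  16]
  [-16,  16, -12]

Therefore
A^3 = 
  [-20,  20, -16]
  [ 16, -20,  16]
  [-16,  16, -12]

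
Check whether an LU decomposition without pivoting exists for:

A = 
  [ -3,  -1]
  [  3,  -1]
Yes.
A[1,1] = -3 ≠ 0, so Gaussian elimination proceeds without a row swap: multiplier ℓ₂₁ = (3)/(-3) = -1, and U[2,2] = -1 - (-1)(-1) = -2.
L = 
  [  1,   0]
  [ -1,   1]
U = 
  [ -3,  -1]
  [  0,  -2]
Check row 2 of LU: [(-1)(-3), (-1)(-1) + (-2)] = [3, -1] = row 2 of A ✓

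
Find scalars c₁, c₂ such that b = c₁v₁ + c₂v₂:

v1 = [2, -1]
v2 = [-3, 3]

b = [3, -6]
c1 = -3, c2 = -3

b = -3·v1 + -3·v2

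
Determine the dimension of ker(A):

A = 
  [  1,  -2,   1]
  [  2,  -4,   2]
nullity(A) = 2

Row reduce:
R2 → R2 - (2)·R1
REF = 
  [  1,  -2,   1]
  [  0,   0,   0]
Pivot columns: 1 → 1 pivot.
rank(A) = 1, so nullity(A) = 3 - 1 = 2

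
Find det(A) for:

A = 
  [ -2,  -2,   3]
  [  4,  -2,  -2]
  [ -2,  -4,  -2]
Cofactor expansion along row 1:
det(A) = (-2)·((-2)(-2) - (-2)(-4)) - (-2)·((4)(-2) - (-2)(-2)) + (3)·((4)(-4) - (-2)(-2))
  = (-2)(-4) - (-2)(-12) + (3)(-20)
  = -76

det(A) = -76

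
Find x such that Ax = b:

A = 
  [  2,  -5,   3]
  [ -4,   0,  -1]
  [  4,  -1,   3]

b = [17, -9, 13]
Row reduce the augmented matrix [A|b]:
R2 → R2 + (2)·R1
R3 → R3 - (2)·R1
R3 → R3 + (9/10)·R2
REF = 
  [  2,  -5,   3,  17]
  [  0, -10,   5,  25]
  [  0,   0, 3/2, 3/2]

Back-substitution:
x₃ = (3/2) / (3/2) = 1
x₂ = (25 - (5)(1)) / (-10) = -2
x₁ = (17 - (-5)(-2) - (3)(1)) / 2 = 2

x = [2, -2, 1]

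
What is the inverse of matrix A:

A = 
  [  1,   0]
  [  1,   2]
det(A) = (1)(2) - (0)(1) = 2
For a 2×2 matrix, A⁻¹ = (1/det(A)) · [[d, -b], [-c, a]]
    = (1/2) · [[2, 0], [-1, 1]]

A⁻¹ = 
  [   1,    0]
  [-1/2,  1/2]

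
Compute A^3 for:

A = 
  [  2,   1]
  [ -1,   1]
A^3 = 
  [  3,   6]
  [ -6,  -3]

A² = A·A:
A²[1,1] = (2)(2) + (1)(-1) = 3
A²[1,2] = (2)(1) + (1)(1) = 3
A²[2,1] = (-1)(2) + (1)(-1) = -3
A²[2,2] = (-1)(1) + (1)(1) = 0
A² = 
  [  3,   3]
  [ -3,   0]

A^3 = A^2·A:
A^3[1,1] = (3)(2) + (3)(-1) = 3
A^3[1,2] = (3)(1) + (3)(1) = 6
A^3[2,1] = (-3)(2) + (0)(-1) = -6
A^3[2,2] = (-3)(1) + (0)(1) = -3
A^3 = 
  [  3,   6]
  [ -6,  -3]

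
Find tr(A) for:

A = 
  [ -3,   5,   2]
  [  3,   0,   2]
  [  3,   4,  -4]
-7

tr(A) = -3 + 0 + -4 = -7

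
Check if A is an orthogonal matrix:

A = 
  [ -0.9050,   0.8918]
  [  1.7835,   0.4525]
No

AᵀA = 
  [  3.9999,   0]
  [  0,   1.0001]
≠ I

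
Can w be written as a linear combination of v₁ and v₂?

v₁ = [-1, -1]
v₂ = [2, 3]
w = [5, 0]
Yes

Form the augmented matrix and row-reduce:
[v₁|v₂|w] = 
  [ -1,   2,   5]
  [ -1,   3,   0]
R2 → R2 - (1)·R1
REF = 
  [ -1,   2,   5]
  [  0,   1,  -5]

No row of the form [0 0 | nonzero], so the system is consistent. Back-substitution gives c₁ = -15, c₂ = -5: w = (-15)·v₁ + (-5)·v₂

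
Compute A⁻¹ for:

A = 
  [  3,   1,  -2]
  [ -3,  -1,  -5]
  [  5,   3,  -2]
det(A) = (3)·((-1)(-2) - (-5)(3)) - (1)·((-3)(-2) - (-5)(5)) + (-2)·((-3)(3) - (-1)(5))
  = (3)(17) - (1)(31) + (-2)(-4)
  = 28
det(A) = 28 ≠ 0, so A is invertible.

Cofactors Cᵢⱼ = (-1)ⁱ⁺ʲ·Mᵢⱼ:
C = 
  [ 17, -31,  -4]
  [ -4,   4,  -4]
  [ -7,  21,   0]

adj(A) = Cᵀ:
adj(A) = 
  [ 17,  -4,  -7]
  [-31,   4,  21]
  [ -4,  -4,   0]

A⁻¹ = (1/28) · adj(A):
A⁻¹ = 
  [ 17/28,   -1/7,   -1/4]
  [-31/28,    1/7,    3/4]
  [  -1/7,   -1/7,      0]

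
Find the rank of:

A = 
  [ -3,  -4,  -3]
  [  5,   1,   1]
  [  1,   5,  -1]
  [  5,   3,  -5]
rank(A) = 3

Row reduce:
R2 → R2 + (5/3)·R1
R3 → R3 + (1/3)·R1
R4 → R4 + (5/3)·R1
R3 → R3 + (11/17)·R2
R4 → R4 - (11/17)·R2
R4 → R4 - (21/13)·R3
REF = 
  [    -3,     -4,     -3]
  [     0,  -17/3,     -4]
  [     0,      0, -78/17]
  [     0,      0,      0]
Pivot columns: 1, 2, 3 → 3 pivots.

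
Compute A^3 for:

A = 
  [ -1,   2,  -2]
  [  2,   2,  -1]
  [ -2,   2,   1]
A^3 = 
  [ -9,  10, -18]
  [ 22,   6, -21]
  [ -6,  18,  -7]

A² = A·A:
A²[1,1] = (-1)(-1) + (2)(2) + (-2)(-2) = 9
A²[1,2] = (-1)(2) + (2)(2) + (-2)(2) = -2
A²[1,3] = (-1)(-2) + (2)(-1) + (-2)(1) = -2
A²[2,1] = (2)(-1) + (2)(2) + (-1)(-2) = 4
A²[2,2] = (2)(2) + (2)(2) + (-1)(2) = 6
A²[2,3] = (2)(-2) + (2)(-1) + (-1)(1) = -7
A²[3,1] = (-2)(-1) + (2)(2) + (1)(-2) = 4
A²[3,2] = (-2)(2) + (2)(2) + (1)(2) = 2
A²[3,3] = (-2)(-2) + (2)(-1) + (1)(1) = 3
A² = 
  [  9,  -2,  -2]
  [  4,   6,  -7]
  [  4,   2,   3]

A^3 = A^2·A:
A^3[1,1] = (9)(-1) + (-2)(2) + (-2)(-2) = -9
A^3[1,2] = (9)(2) + (-2)(2) + (-2)(2) = 10
A^3[1,3] = (9)(-2) + (-2)(-1) + (-2)(1) = -18
A^3[2,1] = (4)(-1) + (6)(2) + (-7)(-2) = 22
A^3[2,2] = (4)(2) + (6)(2) + (-7)(2) = 6
A^3[2,3] = (4)(-2) + (6)(-1) + (-7)(1) = -21
A^3[3,1] = (4)(-1) + (2)(2) + (3)(-2) = -6
A^3[3,2] = (4)(2) + (2)(2) + (3)(2) = 18
A^3[3,3] = (4)(-2) + (2)(-1) + (3)(1) = -7
A^3 = 
  [ -9,  10, -18]
  [ 22,   6, -21]
  [ -6,  18,  -7]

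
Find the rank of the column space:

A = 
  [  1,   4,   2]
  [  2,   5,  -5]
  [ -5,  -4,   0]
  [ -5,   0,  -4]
dim(Col(A)) = 3

Row reduce:
R2 → R2 - (2)·R1
R3 → R3 + (5)·R1
R4 → R4 + (5)·R1
R3 → R3 + (16/3)·R2
R4 → R4 + (20/3)·R2
R4 → R4 - (27/19)·R3
REF = 
  [  1,   4,   2]
  [  0,  -3,  -9]
  [  0,   0, -38]
  [  0,   0,   0]
Pivot columns: 1, 2, 3 → 3 pivots.
dim(Col(A)) = number of pivot columns = 3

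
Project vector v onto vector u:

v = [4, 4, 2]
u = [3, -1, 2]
proj_u(v) = [18/7, -6/7, 12/7]

v·u = (4)(3) + (4)(-1) + (2)(2) = 12
u·u = (3)² + (-1)² + (2)² = 14
proj_u(v) = (v·u / u·u) × u = (12/14) × u = (6/7) × u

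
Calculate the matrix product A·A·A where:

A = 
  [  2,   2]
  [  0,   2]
A² = A·A:
A²[1,1] = (2)(2) + (2)(0) = 4
A²[1,2] = (2)(2) + (2)(2) = 8
A²[2,1] = (0)(2) + (2)(0) = 0
A²[2,2] = (0)(2) + (2)(2) = 4
A² = 
  [  4,   8]
  [  0,   4]

A^3 = A^2·A:
A^3[1,1] = (4)(2) + (8)(0) = 8
A^3[1,2] = (4)(2) + (8)(2) = 24
A^3[2,1] = (0)(2) + (4)(0) = 0
A^3[2,2] = (0)(2) + (4)(2) = 8
A^3 = 
  [  8,  24]
  [  0,   8]

Therefore
A^3 = 
  [  8,  24]
  [  0,   8]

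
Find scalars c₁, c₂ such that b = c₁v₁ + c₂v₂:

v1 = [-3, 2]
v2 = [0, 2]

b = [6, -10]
c1 = -2, c2 = -3

b = -2·v1 + -3·v2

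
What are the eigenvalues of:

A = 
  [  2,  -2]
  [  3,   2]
tr(A) = 4, det(A) = 10
Characteristic polynomial: λ² - tr(A)λ + det(A) = λ² - 4λ + 10
λ² - 4λ + 10 = 0  ⇒  λ = (4 ± √((-4)² - 4·(10)))/2 = (4 ± √(-24))/2
  = 2 + i√6,  2 - i√6

λ = 2 + i√6, 2 - i√6  (≈ 2 + 2.449i, 2 - 2.449i)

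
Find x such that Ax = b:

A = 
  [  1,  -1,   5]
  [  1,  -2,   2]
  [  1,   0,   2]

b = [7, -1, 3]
x = [-1, 2, 2]

Row reduce the augmented matrix [A|b]:
R2 → R2 - (1)·R1
R3 → R3 - (1)·R1
R3 → R3 + (1)·R2
REF = 
  [  1,  -1,   5,   7]
  [  0,  -1,  -3,  -8]
  [  0,   0,  -6, -12]

Back-substitution:
x₃ = (-12) / (-6) = 2
x₂ = (-8 - (-3)(2)) / (-1) = 2
x₁ = (7 - (-1)(2) - (5)(2)) / 1 = -1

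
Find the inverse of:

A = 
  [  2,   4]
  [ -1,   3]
det(A) = (2)(3) - (4)(-1) = 10
For a 2×2 matrix, A⁻¹ = (1/det(A)) · [[d, -b], [-c, a]]
    = (1/10) · [[3, -4], [1, 2]]

A⁻¹ = 
  [3/10, -2/5]
  [1/10,  1/5]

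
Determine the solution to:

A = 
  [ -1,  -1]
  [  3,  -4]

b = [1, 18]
Row reduce the augmented matrix [A|b]:
R2 → R2 + (3)·R1
REF = 
  [ -1,  -1,   1]
  [  0,  -7,  21]

Back-substitution:
x₂ = 21 / (-7) = -3
x₁ = (1 - (-1)(-3)) / (-1) = 2

x = [2, -3]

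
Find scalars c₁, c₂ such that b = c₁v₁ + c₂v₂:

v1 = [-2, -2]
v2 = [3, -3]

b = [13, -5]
c1 = -2, c2 = 3

b = -2·v1 + 3·v2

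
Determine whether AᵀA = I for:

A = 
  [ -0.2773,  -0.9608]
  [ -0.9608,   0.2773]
Yes

AᵀA = 
  [  1,   0]
  [  0,   1]
≈ I (equal to I up to the 4-dp rounding of the entries)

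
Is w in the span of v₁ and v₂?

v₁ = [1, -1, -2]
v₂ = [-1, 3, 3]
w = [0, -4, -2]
Yes

Form the augmented matrix and row-reduce:
[v₁|v₂|w] = 
  [  1,  -1,   0]
  [ -1,   3,  -4]
  [ -2,   3,  -2]
R2 → R2 + (1)·R1
R3 → R3 + (2)·R1
R3 → R3 - (1/2)·R2
REF = 
  [  1,  -1,   0]
  [  0,   2,  -4]
  [  0,   0,   0]

No row of the form [0 0 | nonzero], so the system is consistent. Back-substitution gives c₁ = -2, c₂ = -2: w = (-2)·v₁ + (-2)·v₂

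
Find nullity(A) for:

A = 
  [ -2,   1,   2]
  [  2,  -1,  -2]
nullity(A) = 2

Row reduce:
R2 → R2 + (1)·R1
REF = 
  [ -2,   1,   2]
  [  0,   0,   0]
Pivot columns: 1 → 1 pivot.
rank(A) = 1, so nullity(A) = 3 - 1 = 2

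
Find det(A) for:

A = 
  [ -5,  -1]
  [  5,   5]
-20

For a 2×2 matrix, det = ad - bc = (-5)(5) - (-1)(5) = -20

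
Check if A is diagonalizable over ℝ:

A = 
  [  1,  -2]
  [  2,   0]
No

tr(A) = 1, det(A) = 4
Characteristic polynomial: λ² - tr(A)λ + det(A) = λ² - λ + 4
λ² - λ + 4 = 0  ⇒  λ = (1 ± √((-1)² - 4·(4)))/2 = (1 ± √(-15))/2
  = (1 + i√15)/2,  (1 - i√15)/2
Eigenvalues: (1 + i√15)/2, (1 - i√15)/2  (≈ 0.5 + 1.936i, 0.5 - 1.936i)
Has complex eigenvalues (not diagonalizable over ℝ).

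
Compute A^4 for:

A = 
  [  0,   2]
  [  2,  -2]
A² = A·A:
A²[1,1] = (0)(0) + (2)(2) = 4
A²[1,2] = (0)(2) + (2)(-2) = -4
A²[2,1] = (2)(0) + (-2)(2) = -4
A²[2,2] = (2)(2) + (-2)(-2) = 8
A² = 
  [  4,  -4]
  [ -4,   8]

A^3 = A^2·A:
A^3[1,1] = (4)(0) + (-4)(2) = -8
A^3[1,2] = (4)(2) + (-4)(-2) = 16
A^3[2,1] = (-4)(0) + (8)(2) = 16
A^3[2,2] = (-4)(2) + (8)(-2) = -24
A^3 = 
  [ -8,  16]
  [ 16, -24]

A^4 = A^3·A:
A^4[1,1] = (-8)(0) + (16)(2) = 32
A^4[1,2] = (-8)(2) + (16)(-2) = -48
A^4[2,1] = (16)(0) + (-24)(2) = -48
A^4[2,2] = (16)(2) + (-24)(-2) = 80
A^4 = 
  [ 32, -48]
  [-48,  80]

Therefore
A^4 = 
  [ 32, -48]
  [-48,  80]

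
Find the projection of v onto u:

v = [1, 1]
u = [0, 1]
v·u = (1)(0) + (1)(1) = 1
u·u = (0)² + (1)² = 1
proj_u(v) = (v·u / u·u) × u = (1/1) × u = (1) × u

proj_u(v) = [0, 1]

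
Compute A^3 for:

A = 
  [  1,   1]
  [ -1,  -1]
A^3 = 
  [  0,   0]
  [  0,   0]

A² = A·A:
A²[1,1] = (1)(1) + (1)(-1) = 0
A²[1,2] = (1)(1) + (1)(-1) = 0
A²[2,1] = (-1)(1) + (-1)(-1) = 0
A²[2,2] = (-1)(1) + (-1)(-1) = 0
A² = 
  [  0,   0]
  [  0,   0]

A^3 = A^2·A:
A^3[1,1] = (0)(1) + (0)(-1) = 0
A^3[1,2] = (0)(1) + (0)(-1) = 0
A^3[2,1] = (0)(1) + (0)(-1) = 0
A^3[2,2] = (0)(1) + (0)(-1) = 0
A^3 = 
  [  0,   0]
  [  0,   0]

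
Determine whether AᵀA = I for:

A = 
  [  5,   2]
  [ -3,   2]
No

AᵀA = 
  [ 34,   4]
  [  4,   8]
≠ I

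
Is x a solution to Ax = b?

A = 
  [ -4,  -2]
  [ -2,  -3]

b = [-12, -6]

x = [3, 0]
Yes

Ax = [-12, -6] = b ✓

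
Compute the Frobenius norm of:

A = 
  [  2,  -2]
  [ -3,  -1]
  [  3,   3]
||A||_F = 6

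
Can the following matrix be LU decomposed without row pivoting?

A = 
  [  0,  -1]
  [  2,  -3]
No.
A[1,1] = 0 but A[2,1] = 2 ≠ 0. Any LU with L unit lower triangular has (LU)[1,1] = U[1,1] and (LU)[2,1] = L[2,1]·U[1,1]; matching A forces U[1,1] = 0, which then forces (LU)[2,1] = 0 ≠ 2. A row swap (pivoting) is required.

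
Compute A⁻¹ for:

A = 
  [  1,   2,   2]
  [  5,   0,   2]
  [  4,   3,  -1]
det(A) = (1)·((0)(-1) - (2)(3)) - (2)·((5)(-1) - (2)(4)) + (2)·((5)(3) - (0)(4))
  = (1)(-6) - (2)(-13) + (2)(15)
  = 50
det(A) = 50 ≠ 0, so A is invertible.

Cofactors Cᵢⱼ = (-1)ⁱ⁺ʲ·Mᵢⱼ:
C = 
  [ -6,  13,  15]
  [  8,  -9,   5]
  [  4,   8, -10]

adj(A) = Cᵀ:
adj(A) = 
  [ -6,   8,   4]
  [ 13,  -9,   8]
  [ 15,   5, -10]

A⁻¹ = (1/50) · adj(A):
A⁻¹ = 
  [-3/25,  4/25,  2/25]
  [13/50, -9/50,  4/25]
  [ 3/10,  1/10,  -1/5]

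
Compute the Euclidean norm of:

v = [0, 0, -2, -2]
2.828

||v||₂ = √((0)² + (0)² + (-2)² + (-2)²) = √8 = 2.828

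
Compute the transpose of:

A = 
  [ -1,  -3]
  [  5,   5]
Aᵀ = 
  [ -1,   5]
  [ -3,   5]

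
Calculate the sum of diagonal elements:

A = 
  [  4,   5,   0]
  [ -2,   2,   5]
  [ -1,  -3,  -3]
3

tr(A) = 4 + 2 + -3 = 3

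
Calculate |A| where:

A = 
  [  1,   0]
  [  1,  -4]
For a 2×2 matrix, det = ad - bc = (1)(-4) - (0)(1) = -4

det(A) = -4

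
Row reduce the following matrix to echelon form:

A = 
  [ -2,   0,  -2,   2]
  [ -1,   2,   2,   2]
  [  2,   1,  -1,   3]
Row operations:
R2 → R2 - (1/2)·R1
R3 → R3 + (1)·R1
R3 → R3 - (1/2)·R2

Resulting echelon form:
REF = 
  [  -2,    0,   -2,    2]
  [   0,    2,    3,    1]
  [   0,    0, -9/2,  9/2]

Rank = 3 (number of non-zero pivot rows).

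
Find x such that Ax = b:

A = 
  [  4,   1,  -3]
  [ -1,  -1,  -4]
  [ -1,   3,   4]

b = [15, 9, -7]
Row reduce the augmented matrix [A|b]:
R2 → R2 + (1/4)·R1
R3 → R3 + (1/4)·R1
R3 → R3 + (13/3)·R2
REF = 
  [    4,     1,    -3,    15]
  [    0,  -3/4, -19/4,  51/4]
  [    0,     0, -52/3,    52]

Back-substitution:
x₃ = 52 / (-52/3) = -3
x₂ = (51/4 - (-19/4)(-3)) / (-3/4) = 2
x₁ = (15 - (1)(2) - (-3)(-3)) / 4 = 1

x = [1, 2, -3]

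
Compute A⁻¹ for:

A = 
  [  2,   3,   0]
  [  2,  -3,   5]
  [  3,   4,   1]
det(A) = (2)·((-3)(1) - (5)(4)) - (3)·((2)(1) - (5)(3)) + (0)·((2)(4) - (-3)(3))
  = (2)(-23) - (3)(-13) + (0)(17)
  = -7
det(A) = -7 ≠ 0, so A is invertible.

Cofactors Cᵢⱼ = (-1)ⁱ⁺ʲ·Mᵢⱼ:
C = 
  [-23,  13,  17]
  [ -3,   2,   1]
  [ 15, -10, -12]

adj(A) = Cᵀ:
adj(A) = 
  [-23,  -3,  15]
  [ 13,   2, -10]
  [ 17,   1, -12]

A⁻¹ = (-1/7) · adj(A):
A⁻¹ = 
  [ 23/7,   3/7, -15/7]
  [-13/7,  -2/7,  10/7]
  [-17/7,  -1/7,  12/7]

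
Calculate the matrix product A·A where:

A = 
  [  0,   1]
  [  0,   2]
A² = A·A:
A²[1,1] = (0)(0) + (1)(0) = 0
A²[1,2] = (0)(1) + (1)(2) = 2
A²[2,1] = (0)(0) + (2)(0) = 0
A²[2,2] = (0)(1) + (2)(2) = 4
A² = 
  [  0,   2]
  [  0,   4]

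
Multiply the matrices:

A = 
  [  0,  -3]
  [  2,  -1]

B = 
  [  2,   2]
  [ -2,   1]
A is 2×2 and B is 2×2, so AB is 2×2. Each entry is (row of A)·(column of B):
AB[1,1] = (0)(2) + (-3)(-2) = 6
AB[1,2] = (0)(2) + (-3)(1) = -3
AB[2,1] = (2)(2) + (-1)(-2) = 6
AB[2,2] = (2)(2) + (-1)(1) = 3

AB = 
  [  6,  -3]
  [  6,   3]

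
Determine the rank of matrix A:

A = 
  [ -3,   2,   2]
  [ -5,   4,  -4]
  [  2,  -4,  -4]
rank(A) = 3

Row reduce:
R2 → R2 - (5/3)·R1
R3 → R3 + (2/3)·R1
R3 → R3 + (4)·R2
REF = 
  [   -3,     2,     2]
  [    0,   2/3, -22/3]
  [    0,     0,   -32]
Pivot columns: 1, 2, 3 → 3 pivots.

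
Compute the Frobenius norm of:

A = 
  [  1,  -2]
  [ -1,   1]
||A||_F = 2.646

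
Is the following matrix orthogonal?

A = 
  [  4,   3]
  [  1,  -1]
No

AᵀA = 
  [ 17,  11]
  [ 11,  10]
≠ I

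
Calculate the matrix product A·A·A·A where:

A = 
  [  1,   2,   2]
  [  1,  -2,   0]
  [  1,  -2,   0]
A^4 = 
  [ 29, -54,   2]
  [-13,  54,  14]
  [-13,  54,  14]

A² = A·A:
A²[1,1] = (1)(1) + (2)(1) + (2)(1) = 5
A²[1,2] = (1)(2) + (2)(-2) + (2)(-2) = -6
A²[1,3] = (1)(2) + (2)(0) + (2)(0) = 2
A²[2,1] = (1)(1) + (-2)(1) + (0)(1) = -1
A²[2,2] = (1)(2) + (-2)(-2) + (0)(-2) = 6
A²[2,3] = (1)(2) + (-2)(0) + (0)(0) = 2
A²[3,1] = (1)(1) + (-2)(1) + (0)(1) = -1
A²[3,2] = (1)(2) + (-2)(-2) + (0)(-2) = 6
A²[3,3] = (1)(2) + (-2)(0) + (0)(0) = 2
A² = 
  [  5,  -6,   2]
  [ -1,   6,   2]
  [ -1,   6,   2]

A^3 = A^2·A:
A^3[1,1] = (5)(1) + (-6)(1) + (2)(1) = 1
A^3[1,2] = (5)(2) + (-6)(-2) + (2)(-2) = 18
A^3[1,3] = (5)(2) + (-6)(0) + (2)(0) = 10
A^3[2,1] = (-1)(1) + (6)(1) + (2)(1) = 7
A^3[2,2] = (-1)(2) + (6)(-2) + (2)(-2) = -18
A^3[2,3] = (-1)(2) + (6)(0) + (2)(0) = -2
A^3[3,1] = (-1)(1) + (6)(1) + (2)(1) = 7
A^3[3,2] = (-1)(2) + (6)(-2) + (2)(-2) = -18
A^3[3,3] = (-1)(2) + (6)(0) + (2)(0) = -2
A^3 = 
  [  1,  18,  10]
  [  7, -18,  -2]
  [  7, -18,  -2]

A^4 = A^3·A:
A^4[1,1] = (1)(1) + (18)(1) + (10)(1) = 29
A^4[1,2] = (1)(2) + (18)(-2) + (10)(-2) = -54
A^4[1,3] = (1)(2) + (18)(0) + (10)(0) = 2
A^4[2,1] = (7)(1) + (-18)(1) + (-2)(1) = -13
A^4[2,2] = (7)(2) + (-18)(-2) + (-2)(-2) = 54
A^4[2,3] = (7)(2) + (-18)(0) + (-2)(0) = 14
A^4[3,1] = (7)(1) + (-18)(1) + (-2)(1) = -13
A^4[3,2] = (7)(2) + (-18)(-2) + (-2)(-2) = 54
A^4[3,3] = (7)(2) + (-18)(0) + (-2)(0) = 14
A^4 = 
  [ 29, -54,   2]
  [-13,  54,  14]
  [-13,  54,  14]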